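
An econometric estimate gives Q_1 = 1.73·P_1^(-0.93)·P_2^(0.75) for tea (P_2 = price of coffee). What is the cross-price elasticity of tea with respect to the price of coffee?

In a log-linear (constant-elasticity) demand function, the coefficient on the exponent of P_2 is the cross-price elasticity.
ε = 0.75. Positive, so tea and coffee are substitutes.

0.75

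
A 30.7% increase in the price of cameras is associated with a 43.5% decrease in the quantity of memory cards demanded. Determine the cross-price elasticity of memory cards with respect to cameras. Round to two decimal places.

-1.42

ε = (%ΔQ of memory cards) / (%ΔP of cameras) = (-43.5%) / (30.7%) ≈ -1.42.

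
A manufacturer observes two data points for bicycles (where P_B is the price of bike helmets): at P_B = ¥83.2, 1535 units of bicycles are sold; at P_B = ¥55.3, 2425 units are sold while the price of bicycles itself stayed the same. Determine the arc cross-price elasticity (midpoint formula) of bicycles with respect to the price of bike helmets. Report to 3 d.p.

ΔQ_A = 2425 − 1535 = 890; ΔP_B = 55.3 − 83.2 = -27.9.
Midpoints: Q̄_A = 1980.0, P̄_B = 69.25.
ε = (ΔQ_A/Q̄_A)/(ΔP_B/P̄_B) = (890/1980.0)/(-27.9/69.25) ≈ -1.116.
ε < 0: bicycles and bike helmets are complements.

-1.116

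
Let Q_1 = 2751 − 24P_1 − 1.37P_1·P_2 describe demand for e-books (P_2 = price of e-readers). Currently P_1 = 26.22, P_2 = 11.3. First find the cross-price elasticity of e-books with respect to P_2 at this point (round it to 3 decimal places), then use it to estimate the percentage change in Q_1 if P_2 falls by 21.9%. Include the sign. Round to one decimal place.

5.2%

At P_1 = 26.22, P_2 = 11.3: Q_1 = 1715.808.
∂Q_1/∂P_2 = -1.37P_1 = -35.9214.
ε = (∂Q_1/∂P_2)(P_2/Q_1) = -35.9214 × 11.3/1715.808 ≈ -0.237.
%ΔQ_1 ≈ ε × %ΔP_2 = -0.237 × (-21.9%) = 5.2%.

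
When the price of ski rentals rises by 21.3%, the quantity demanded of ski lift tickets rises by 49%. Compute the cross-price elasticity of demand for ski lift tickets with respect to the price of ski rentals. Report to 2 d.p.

2.30

ε = (%ΔQ of ski lift tickets) / (%ΔP of ski rentals) = (49%) / (21.3%) ≈ 2.30.
Positive cross-price elasticity: substitutes.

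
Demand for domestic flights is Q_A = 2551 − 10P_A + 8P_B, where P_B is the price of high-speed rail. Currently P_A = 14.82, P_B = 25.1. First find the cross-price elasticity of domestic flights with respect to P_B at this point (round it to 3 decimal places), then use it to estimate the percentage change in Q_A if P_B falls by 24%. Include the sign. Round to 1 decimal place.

At P_A = 14.82, P_B = 25.1: Q_A = 2603.6.
∂Q_A/∂P_B = 8.
ε = (∂Q_A/∂P_B)(P_B/Q_A) = 8.0000 × 25.1/2603.6 ≈ 0.077.
%ΔQ_A ≈ ε × %ΔP_B = 0.077 × (-24%) = -1.8%.

-1.8%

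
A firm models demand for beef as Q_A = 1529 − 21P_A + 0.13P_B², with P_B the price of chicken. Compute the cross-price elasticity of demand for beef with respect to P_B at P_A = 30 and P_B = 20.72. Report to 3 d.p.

At P_A = 30 and P_B = 20.72: Q_A = 954.811.
∂Q_A/∂P_B = 0.26P_B = 0.26(20.72) = 5.3872.
ε = (∂Q_A/∂P_B)(P_B/Q_A) = 5.3872 × (20.72/954.811) ≈ 0.117.

0.117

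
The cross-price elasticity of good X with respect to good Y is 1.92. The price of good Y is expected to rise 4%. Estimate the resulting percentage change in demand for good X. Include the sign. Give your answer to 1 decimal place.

7.7%

%ΔQ ≈ ε × %ΔP of good Y = 1.92 × (4%) = 7.7%.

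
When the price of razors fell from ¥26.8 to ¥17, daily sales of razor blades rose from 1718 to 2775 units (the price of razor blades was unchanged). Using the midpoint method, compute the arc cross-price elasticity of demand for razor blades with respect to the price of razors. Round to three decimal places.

-1.051

ΔQ_A = 2775 − 1718 = 1057; ΔP_B = 17 − 26.8 = -9.8.
Midpoints: Q̄_A = 2246.5, P̄_B = 21.90.
ε = (ΔQ_A/Q̄_A)/(ΔP_B/P̄_B) = (1057/2246.5)/(-9.8/21.90) ≈ -1.051.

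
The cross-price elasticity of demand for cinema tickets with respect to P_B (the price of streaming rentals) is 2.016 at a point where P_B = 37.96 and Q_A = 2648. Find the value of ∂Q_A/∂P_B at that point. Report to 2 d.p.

140.63

ε = (∂Q_A/∂P_B)·(P_B/Q_A) ⇒ ∂Q_A/∂P_B = ε·Q_A/P_B = 2.016 × 2648/37.96 ≈ 140.63.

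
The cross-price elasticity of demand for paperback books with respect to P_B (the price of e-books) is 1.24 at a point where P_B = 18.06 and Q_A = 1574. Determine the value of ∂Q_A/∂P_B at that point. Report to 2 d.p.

108.07

ε = (∂Q_A/∂P_B)·(P_B/Q_A) ⇒ ∂Q_A/∂P_B = ε·Q_A/P_B = 1.24 × 1574/18.06 ≈ 108.07.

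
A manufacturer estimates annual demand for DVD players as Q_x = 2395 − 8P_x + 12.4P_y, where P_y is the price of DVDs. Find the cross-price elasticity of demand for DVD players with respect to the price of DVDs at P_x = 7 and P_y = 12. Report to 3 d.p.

At P_x = 7 and P_y = 12: Q_x = 2487.8.
∂Q_x/∂P_y = 12.4.
ε = (∂Q_x/∂P_y)(P_y/Q_x) = 12.4 × (12/2487.8) ≈ 0.060.
Since ε > 0, DVD players and DVDs are substitutes.

0.060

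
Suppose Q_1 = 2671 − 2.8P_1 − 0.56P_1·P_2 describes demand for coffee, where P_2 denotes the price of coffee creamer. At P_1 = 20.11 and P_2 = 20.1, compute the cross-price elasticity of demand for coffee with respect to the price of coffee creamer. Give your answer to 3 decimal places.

At P_1 = 20.11 and P_2 = 20.1: Q_1 = 2388.334.
∂Q_1/∂P_2 = -0.56P_1 = -0.56(20.11) = -11.2616.
ε = (∂Q_1/∂P_2)(P_2/Q_1) = -11.2616 × (20.1/2388.334) ≈ -0.095.
ε < 0: complements.

-0.095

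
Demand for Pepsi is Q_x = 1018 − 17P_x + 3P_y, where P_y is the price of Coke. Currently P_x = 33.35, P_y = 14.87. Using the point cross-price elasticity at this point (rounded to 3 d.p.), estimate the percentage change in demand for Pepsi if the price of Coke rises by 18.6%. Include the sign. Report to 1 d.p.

1.7%

At P_x = 33.35, P_y = 14.87: Q_x = 495.66.
∂Q_x/∂P_y = 3.
ε = (∂Q_x/∂P_y)(P_y/Q_x) = 3.0000 × 14.87/495.66 ≈ 0.090.
%ΔQ_x ≈ ε × %ΔP_y = 0.090 × (18.6%) = 1.7%.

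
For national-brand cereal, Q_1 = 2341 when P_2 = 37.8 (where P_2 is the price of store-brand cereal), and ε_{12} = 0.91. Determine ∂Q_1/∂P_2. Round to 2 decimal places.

ε = (∂Q_1/∂P_2)·(P_2/Q_1) ⇒ ∂Q_1/∂P_2 = ε·Q_1/P_2 = 0.91 × 2341/37.8 ≈ 56.36.

56.36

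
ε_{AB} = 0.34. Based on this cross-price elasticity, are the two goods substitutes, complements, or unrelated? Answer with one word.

ε = 0.34 > 0, so a higher price of good B raises demand for good A: substitutes.

substitutes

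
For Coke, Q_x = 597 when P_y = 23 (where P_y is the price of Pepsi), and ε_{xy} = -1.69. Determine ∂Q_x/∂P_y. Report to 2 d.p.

ε = (∂Q_x/∂P_y)·(P_y/Q_x) ⇒ ∂Q_x/∂P_y = ε·Q_x/P_y = -1.69 × 597/23 ≈ -43.87.

-43.87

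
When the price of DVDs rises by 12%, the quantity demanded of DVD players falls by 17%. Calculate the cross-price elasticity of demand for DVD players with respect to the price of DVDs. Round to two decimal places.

-1.42

ε = (%ΔQ of DVD players) / (%ΔP of DVDs) = (-17%) / (12%) ≈ -1.42.
Negative cross-price elasticity: complements.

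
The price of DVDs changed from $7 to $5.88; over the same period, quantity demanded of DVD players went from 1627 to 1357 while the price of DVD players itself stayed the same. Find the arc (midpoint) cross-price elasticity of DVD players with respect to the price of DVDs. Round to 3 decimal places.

ΔQ_A = 1357 − 1627 = -270; ΔP_B = 5.88 − 7 = -1.12.
Midpoints: Q̄_A = 1492.0, P̄_B = 6.44.
ε = (ΔQ_A/Q̄_A)/(ΔP_B/P̄_B) = (-270/1492.0)/(-1.12/6.44) ≈ 1.041.
ε > 0: DVD players and DVDs are substitutes.

1.041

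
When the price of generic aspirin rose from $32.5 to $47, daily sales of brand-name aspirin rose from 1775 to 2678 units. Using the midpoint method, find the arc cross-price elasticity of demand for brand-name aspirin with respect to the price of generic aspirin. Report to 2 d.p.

ΔQ_A = 2678 − 1775 = 903; ΔP_B = 47 − 32.5 = 14.5.
Midpoints: Q̄_A = 2226.5, P̄_B = 39.75.
ε = (ΔQ_A/Q̄_A)/(ΔP_B/P̄_B) = (903/2226.5)/(14.5/39.75) ≈ 1.11.

1.11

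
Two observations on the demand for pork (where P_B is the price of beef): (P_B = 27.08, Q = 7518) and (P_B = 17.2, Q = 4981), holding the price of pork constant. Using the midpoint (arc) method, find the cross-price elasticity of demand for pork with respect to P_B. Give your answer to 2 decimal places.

ΔQ_A = 4981 − 7518 = -2537; ΔP_B = 17.2 − 27.08 = -9.88.
Midpoints: Q̄_A = 6249.5, P̄_B = 22.14.
ε = (ΔQ_A/Q̄_A)/(ΔP_B/P̄_B) = (-2537/6249.5)/(-9.88/22.14) ≈ 0.91.

0.91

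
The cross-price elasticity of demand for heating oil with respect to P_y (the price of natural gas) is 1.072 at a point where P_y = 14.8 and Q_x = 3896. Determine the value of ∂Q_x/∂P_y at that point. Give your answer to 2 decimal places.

282.20

ε = (∂Q_x/∂P_y)·(P_y/Q_x) ⇒ ∂Q_x/∂P_y = ε·Q_x/P_y = 1.072 × 3896/14.8 ≈ 282.20.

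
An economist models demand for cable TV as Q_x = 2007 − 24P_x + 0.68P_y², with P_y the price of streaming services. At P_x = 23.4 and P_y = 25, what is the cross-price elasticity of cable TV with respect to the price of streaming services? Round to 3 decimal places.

0.454

At P_x = 23.4 and P_y = 25: Q_x = 1870.4.
∂Q_x/∂P_y = 1.36P_y = 1.36(25) = 34.0000.
ε = (∂Q_x/∂P_y)(P_y/Q_x) = 34.0000 × (25/1870.4) ≈ 0.454.
ε > 0: substitutes.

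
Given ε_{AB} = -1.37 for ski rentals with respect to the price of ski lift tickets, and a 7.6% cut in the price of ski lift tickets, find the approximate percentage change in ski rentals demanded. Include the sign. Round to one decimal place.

%ΔQ ≈ ε × %ΔP of ski lift tickets = -1.37 × (-7.6%) = 10.4%.

10.4%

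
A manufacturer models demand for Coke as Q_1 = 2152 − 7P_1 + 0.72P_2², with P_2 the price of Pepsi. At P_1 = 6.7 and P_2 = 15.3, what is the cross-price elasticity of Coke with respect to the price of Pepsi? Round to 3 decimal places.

At P_1 = 6.7 and P_2 = 15.3: Q_1 = 2273.645.
∂Q_1/∂P_2 = 1.44P_2 = 1.44(15.3) = 22.0320.
ε = (∂Q_1/∂P_2)(P_2/Q_1) = 22.0320 × (15.3/2273.645) ≈ 0.148.

0.148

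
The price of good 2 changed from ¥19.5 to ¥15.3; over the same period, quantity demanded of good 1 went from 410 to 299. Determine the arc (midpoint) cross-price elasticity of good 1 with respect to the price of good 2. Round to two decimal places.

ΔQ_1 = 299 − 410 = -111; ΔP_2 = 15.3 − 19.5 = -4.2.
Midpoints: Q̄_1 = 354.5, P̄_2 = 17.40.
ε = (ΔQ_1/Q̄_1)/(ΔP_2/P̄_2) = (-111/354.5)/(-4.2/17.40) ≈ 1.30.

1.30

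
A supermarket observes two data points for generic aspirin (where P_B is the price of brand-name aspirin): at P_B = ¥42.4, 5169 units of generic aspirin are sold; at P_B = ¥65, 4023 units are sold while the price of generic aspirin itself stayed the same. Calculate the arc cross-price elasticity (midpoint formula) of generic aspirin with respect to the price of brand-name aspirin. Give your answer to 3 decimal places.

-0.592

ΔQ_A = 4023 − 5169 = -1146; ΔP_B = 65 − 42.4 = 22.6.
Midpoints: Q̄_A = 4596.0, P̄_B = 53.70.
ε = (ΔQ_A/Q̄_A)/(ΔP_B/P̄_B) = (-1146/4596.0)/(22.6/53.70) ≈ -0.592.
ε < 0: generic aspirin and brand-name aspirin are complements.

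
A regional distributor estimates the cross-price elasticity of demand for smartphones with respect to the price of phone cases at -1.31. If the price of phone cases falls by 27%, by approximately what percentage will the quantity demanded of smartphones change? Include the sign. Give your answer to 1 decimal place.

35.4%

%ΔQ ≈ ε × %ΔP of phone cases = -1.31 × (-27%) = 35.4%.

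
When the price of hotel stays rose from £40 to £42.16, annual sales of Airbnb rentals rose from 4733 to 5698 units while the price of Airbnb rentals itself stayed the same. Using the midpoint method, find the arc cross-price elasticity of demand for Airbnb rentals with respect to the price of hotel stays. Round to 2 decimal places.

3.52

ΔQ_A = 5698 − 4733 = 965; ΔP_B = 42.16 − 40 = 2.16.
Midpoints: Q̄_A = 5215.5, P̄_B = 41.08.
ε = (ΔQ_A/Q̄_A)/(ΔP_B/P̄_B) = (965/5215.5)/(2.16/41.08) ≈ 3.52.
ε > 0: Airbnb rentals and hotel stays are substitutes.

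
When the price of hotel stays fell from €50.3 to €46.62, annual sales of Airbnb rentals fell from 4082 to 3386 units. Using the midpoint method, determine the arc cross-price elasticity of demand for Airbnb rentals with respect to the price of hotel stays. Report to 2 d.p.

2.45

ΔQ_A = 3386 − 4082 = -696; ΔP_B = 46.62 − 50.3 = -3.68.
Midpoints: Q̄_A = 3734.0, P̄_B = 48.46.
ε = (ΔQ_A/Q̄_A)/(ΔP_B/P̄_B) = (-696/3734.0)/(-3.68/48.46) ≈ 2.45.
ε > 0: Airbnb rentals and hotel stays are substitutes.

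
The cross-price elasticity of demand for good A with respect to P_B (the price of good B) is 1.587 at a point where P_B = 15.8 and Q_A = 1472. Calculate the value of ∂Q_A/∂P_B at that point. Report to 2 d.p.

147.85

ε = (∂Q_A/∂P_B)·(P_B/Q_A) ⇒ ∂Q_A/∂P_B = ε·Q_A/P_B = 1.587 × 1472/15.8 ≈ 147.85.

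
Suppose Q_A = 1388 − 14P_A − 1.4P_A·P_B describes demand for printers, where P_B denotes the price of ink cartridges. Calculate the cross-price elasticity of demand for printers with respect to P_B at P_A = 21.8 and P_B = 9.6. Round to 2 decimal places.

At P_A = 21.8 and P_B = 9.6: Q_A = 789.808.
∂Q_A/∂P_B = -1.4P_A = -1.4(21.8) = -30.5200.
ε = (∂Q_A/∂P_B)(P_B/Q_A) = -30.5200 × (9.6/789.808) ≈ -0.37.
ε < 0: complements.

-0.37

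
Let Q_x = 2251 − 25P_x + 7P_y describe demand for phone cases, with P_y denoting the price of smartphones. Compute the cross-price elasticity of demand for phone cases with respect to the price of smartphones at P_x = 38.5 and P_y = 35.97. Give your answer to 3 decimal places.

0.163

At P_x = 38.5 and P_y = 35.97: Q_x = 1540.29.
∂Q_x/∂P_y = 7.
ε = (∂Q_x/∂P_y)(P_y/Q_x) = 7 × (35.97/1540.29) ≈ 0.163.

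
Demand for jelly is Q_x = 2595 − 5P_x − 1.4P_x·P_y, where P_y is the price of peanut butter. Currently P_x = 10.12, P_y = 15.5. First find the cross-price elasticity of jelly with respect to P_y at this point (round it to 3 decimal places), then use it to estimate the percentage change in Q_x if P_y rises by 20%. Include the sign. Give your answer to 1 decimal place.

At P_x = 10.12, P_y = 15.5: Q_x = 2324.796.
∂Q_x/∂P_y = -1.4P_x = -14.1680.
ε = (∂Q_x/∂P_y)(P_y/Q_x) = -14.1680 × 15.5/2324.796 ≈ -0.094.
%ΔQ_x ≈ ε × %ΔP_y = -0.094 × (20%) = -1.9%.

-1.9%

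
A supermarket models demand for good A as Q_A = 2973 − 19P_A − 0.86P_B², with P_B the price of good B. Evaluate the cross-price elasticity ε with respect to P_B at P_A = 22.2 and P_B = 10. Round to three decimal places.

-0.070

At P_A = 22.2 and P_B = 10: Q_A = 2465.2.
∂Q_A/∂P_B = -1.72P_B = -1.72(10) = -17.2000.
ε = (∂Q_A/∂P_B)(P_B/Q_A) = -17.2000 × (10/2465.2) ≈ -0.070.
ε < 0: complements.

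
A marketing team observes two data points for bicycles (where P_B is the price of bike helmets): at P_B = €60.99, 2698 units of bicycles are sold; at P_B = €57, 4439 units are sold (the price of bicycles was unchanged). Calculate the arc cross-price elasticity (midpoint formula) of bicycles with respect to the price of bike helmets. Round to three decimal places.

-7.214

ΔQ_A = 4439 − 2698 = 1741; ΔP_B = 57 − 60.99 = -3.99.
Midpoints: Q̄_A = 3568.5, P̄_B = 59.00.
ε = (ΔQ_A/Q̄_A)/(ΔP_B/P̄_B) = (1741/3568.5)/(-3.99/59.00) ≈ -7.214.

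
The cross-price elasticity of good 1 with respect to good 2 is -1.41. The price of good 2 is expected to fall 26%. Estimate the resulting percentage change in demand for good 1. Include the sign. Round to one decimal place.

%ΔQ ≈ ε × %ΔP of good 2 = -1.41 × (-26%) = 36.7%.

36.7%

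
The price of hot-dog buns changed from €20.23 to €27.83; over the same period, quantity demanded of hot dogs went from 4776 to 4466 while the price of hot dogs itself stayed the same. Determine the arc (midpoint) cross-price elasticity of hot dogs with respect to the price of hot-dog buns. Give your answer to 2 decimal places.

-0.21

ΔQ_A = 4466 − 4776 = -310; ΔP_B = 27.83 − 20.23 = 7.6.
Midpoints: Q̄_A = 4621.0, P̄_B = 24.03.
ε = (ΔQ_A/Q̄_A)/(ΔP_B/P̄_B) = (-310/4621.0)/(7.6/24.03) ≈ -0.21.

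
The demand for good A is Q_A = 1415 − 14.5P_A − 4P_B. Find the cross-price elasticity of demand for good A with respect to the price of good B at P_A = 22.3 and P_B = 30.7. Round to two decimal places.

-0.13

At P_A = 22.3 and P_B = 30.7: Q_A = 968.85.
∂Q_A/∂P_B = -4.
ε = (∂Q_A/∂P_B)(P_B/Q_A) = -4 × (30.7/968.85) ≈ -0.13.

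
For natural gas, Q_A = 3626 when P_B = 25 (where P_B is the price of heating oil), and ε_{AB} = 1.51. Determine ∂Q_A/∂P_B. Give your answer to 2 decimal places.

219.01

ε = (∂Q_A/∂P_B)·(P_B/Q_A) ⇒ ∂Q_A/∂P_B = ε·Q_A/P_B = 1.51 × 3626/25 ≈ 219.01.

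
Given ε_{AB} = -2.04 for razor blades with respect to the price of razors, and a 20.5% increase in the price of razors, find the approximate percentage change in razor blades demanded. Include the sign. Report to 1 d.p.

-41.8%

%ΔQ ≈ ε × %ΔP of razors = -2.04 × (20.5%) = -41.8%.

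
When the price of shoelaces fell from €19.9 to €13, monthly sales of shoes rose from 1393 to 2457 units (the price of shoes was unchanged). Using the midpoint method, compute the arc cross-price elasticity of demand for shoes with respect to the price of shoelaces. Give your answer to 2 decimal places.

-1.32

ΔQ_A = 2457 − 1393 = 1064; ΔP_B = 13 − 19.9 = -6.9.
Midpoints: Q̄_A = 1925.0, P̄_B = 16.45.
ε = (ΔQ_A/Q̄_A)/(ΔP_B/P̄_B) = (1064/1925.0)/(-6.9/16.45) ≈ -1.32.
ε < 0: shoes and shoelaces are complements.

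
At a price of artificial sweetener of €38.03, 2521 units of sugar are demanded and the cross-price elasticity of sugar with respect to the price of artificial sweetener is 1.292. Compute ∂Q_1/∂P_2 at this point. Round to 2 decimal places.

ε = (∂Q_1/∂P_2)·(P_2/Q_1) ⇒ ∂Q_1/∂P_2 = ε·Q_1/P_2 = 1.292 × 2521/38.03 ≈ 85.65.

85.65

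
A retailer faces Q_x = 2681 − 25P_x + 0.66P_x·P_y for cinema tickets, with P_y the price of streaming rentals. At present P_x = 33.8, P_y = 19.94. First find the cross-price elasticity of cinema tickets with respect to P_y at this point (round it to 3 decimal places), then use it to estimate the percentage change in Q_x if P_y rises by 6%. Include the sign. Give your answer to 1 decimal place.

At P_x = 33.8, P_y = 19.94: Q_x = 2280.822.
∂Q_x/∂P_y = 0.66P_x = 22.3080.
ε = (∂Q_x/∂P_y)(P_y/Q_x) = 22.3080 × 19.94/2280.822 ≈ 0.195.
%ΔQ_x ≈ ε × %ΔP_y = 0.195 × (6%) = 1.2%.

1.2%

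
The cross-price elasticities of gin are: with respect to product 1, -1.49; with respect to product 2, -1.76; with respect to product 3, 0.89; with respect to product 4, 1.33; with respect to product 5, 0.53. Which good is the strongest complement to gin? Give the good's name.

Complements have ε < 0. The most negative value is -1.76 (product 2).

product 2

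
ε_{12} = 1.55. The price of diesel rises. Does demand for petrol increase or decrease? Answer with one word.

increase

ε > 0 and the price of diesel rises, so the quantity of petrol moves in the same direction: it increases.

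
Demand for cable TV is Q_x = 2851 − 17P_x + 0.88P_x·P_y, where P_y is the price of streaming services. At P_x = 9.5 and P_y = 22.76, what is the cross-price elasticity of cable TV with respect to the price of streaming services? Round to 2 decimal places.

0.07

At P_x = 9.5 and P_y = 22.76: Q_x = 2879.774.
∂Q_x/∂P_y = 0.88P_x = 0.88(9.5) = 8.3600.
ε = (∂Q_x/∂P_y)(P_y/Q_x) = 8.3600 × (22.76/2879.774) ≈ 0.07.
ε > 0: substitutes.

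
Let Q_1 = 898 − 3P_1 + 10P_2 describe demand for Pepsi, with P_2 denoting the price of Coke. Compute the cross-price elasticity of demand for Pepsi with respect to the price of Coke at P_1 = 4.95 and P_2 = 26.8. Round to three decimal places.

0.233

At P_1 = 4.95 and P_2 = 26.8: Q_1 = 1151.15.
∂Q_1/∂P_2 = 10.
ε = (∂Q_1/∂P_2)(P_2/Q_1) = 10 × (26.8/1151.15) ≈ 0.233.
Since ε > 0, Pepsi and Coke are substitutes.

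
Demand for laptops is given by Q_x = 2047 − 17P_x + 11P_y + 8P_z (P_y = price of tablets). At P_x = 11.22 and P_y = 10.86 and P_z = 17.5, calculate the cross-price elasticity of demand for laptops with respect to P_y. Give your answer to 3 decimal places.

At P_x = 11.22 and P_y = 10.86 and P_z = 17.5: Q_x = 2115.72.
∂Q_x/∂P_y = 11.
ε = (∂Q_x/∂P_y)(P_y/Q_x) = 11 × (10.86/2115.72) ≈ 0.056.

0.056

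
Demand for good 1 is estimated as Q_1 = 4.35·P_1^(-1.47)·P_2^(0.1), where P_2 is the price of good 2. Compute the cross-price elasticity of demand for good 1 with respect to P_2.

In a log-linear (constant-elasticity) demand function, the coefficient on the exponent of P_2 is the cross-price elasticity.
ε = 0.10. Positive, so good 1 and good 2 are substitutes.

0.10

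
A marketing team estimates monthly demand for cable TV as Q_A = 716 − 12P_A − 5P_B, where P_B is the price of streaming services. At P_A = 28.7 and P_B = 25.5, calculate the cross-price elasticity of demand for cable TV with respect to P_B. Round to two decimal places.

-0.52

At P_A = 28.7 and P_B = 25.5: Q_A = 244.1.
∂Q_A/∂P_B = -5.
ε = (∂Q_A/∂P_B)(P_B/Q_A) = -5 × (25.5/244.1) ≈ -0.52.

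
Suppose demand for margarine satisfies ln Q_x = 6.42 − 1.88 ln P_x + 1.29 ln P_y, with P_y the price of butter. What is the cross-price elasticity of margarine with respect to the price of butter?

1.29

In a log-linear (constant-elasticity) demand function, the coefficient on ln P_y is the cross-price elasticity.
ε = 1.29. Positive, so margarine and butter are substitutes.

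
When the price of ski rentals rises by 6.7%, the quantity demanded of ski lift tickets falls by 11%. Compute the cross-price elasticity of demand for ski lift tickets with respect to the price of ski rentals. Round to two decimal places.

-1.64

ε = (%ΔQ of ski lift tickets) / (%ΔP of ski rentals) = (-11%) / (6.7%) ≈ -1.64.
Negative cross-price elasticity: complements.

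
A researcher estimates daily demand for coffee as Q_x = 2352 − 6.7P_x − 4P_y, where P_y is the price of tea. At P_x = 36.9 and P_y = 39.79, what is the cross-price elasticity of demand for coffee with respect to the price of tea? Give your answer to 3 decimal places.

-0.082

At P_x = 36.9 and P_y = 39.79: Q_x = 1945.61.
∂Q_x/∂P_y = -4.
ε = (∂Q_x/∂P_y)(P_y/Q_x) = -4 × (39.79/1945.61) ≈ -0.082.
Since ε < 0, coffee and tea are complements.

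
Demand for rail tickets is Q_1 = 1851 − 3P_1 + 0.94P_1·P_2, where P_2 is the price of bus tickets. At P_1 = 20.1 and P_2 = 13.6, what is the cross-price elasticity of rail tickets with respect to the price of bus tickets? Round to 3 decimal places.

0.125

At P_1 = 20.1 and P_2 = 13.6: Q_1 = 2047.658.
∂Q_1/∂P_2 = 0.94P_1 = 0.94(20.1) = 18.8940.
ε = (∂Q_1/∂P_2)(P_2/Q_1) = 18.8940 × (13.6/2047.658) ≈ 0.125.
ε > 0: substitutes.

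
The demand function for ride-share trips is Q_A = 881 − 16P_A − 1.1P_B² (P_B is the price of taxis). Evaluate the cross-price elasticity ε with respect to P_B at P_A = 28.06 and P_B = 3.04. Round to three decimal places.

-0.048

At P_A = 28.06 and P_B = 3.04: Q_A = 421.874.
∂Q_A/∂P_B = -2.2P_B = -2.2(3.04) = -6.6880.
ε = (∂Q_A/∂P_B)(P_B/Q_A) = -6.6880 × (3.04/421.874) ≈ -0.048.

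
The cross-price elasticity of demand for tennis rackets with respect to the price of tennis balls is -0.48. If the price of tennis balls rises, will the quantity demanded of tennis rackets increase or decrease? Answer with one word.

decrease

ε < 0 and the price of tennis balls rises, so the quantity of tennis rackets moves in the opposite direction: it decreases.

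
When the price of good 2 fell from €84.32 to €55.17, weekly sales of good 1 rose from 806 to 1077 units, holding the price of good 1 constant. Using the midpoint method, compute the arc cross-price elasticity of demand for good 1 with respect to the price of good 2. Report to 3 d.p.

-0.689

ΔQ_1 = 1077 − 806 = 271; ΔP_2 = 55.17 − 84.32 = -29.15.
Midpoints: Q̄_1 = 941.5, P̄_2 = 69.75.
ε = (ΔQ_1/Q̄_1)/(ΔP_2/P̄_2) = (271/941.5)/(-29.15/69.75) ≈ -0.689.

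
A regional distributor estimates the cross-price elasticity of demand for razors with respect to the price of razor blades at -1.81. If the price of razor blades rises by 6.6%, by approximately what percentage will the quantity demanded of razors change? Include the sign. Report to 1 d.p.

%ΔQ ≈ ε × %ΔP of razor blades = -1.81 × (6.6%) = -11.9%.

-11.9%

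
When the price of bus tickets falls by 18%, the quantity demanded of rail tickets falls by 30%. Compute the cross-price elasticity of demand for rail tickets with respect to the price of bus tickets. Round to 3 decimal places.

ε = (%ΔQ of rail tickets) / (%ΔP of bus tickets) = (-30%) / (-18%) ≈ 1.667.

1.667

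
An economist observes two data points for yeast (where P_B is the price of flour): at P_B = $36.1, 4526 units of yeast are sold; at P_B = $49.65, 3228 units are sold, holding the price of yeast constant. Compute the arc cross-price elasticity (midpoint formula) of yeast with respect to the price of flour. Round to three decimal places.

-1.059

ΔQ_A = 3228 − 4526 = -1298; ΔP_B = 49.65 − 36.1 = 13.55.
Midpoints: Q̄_A = 3877.0, P̄_B = 42.88.
ε = (ΔQ_A/Q̄_A)/(ΔP_B/P̄_B) = (-1298/3877.0)/(13.55/42.88) ≈ -1.059.
ε < 0: yeast and flour are complements.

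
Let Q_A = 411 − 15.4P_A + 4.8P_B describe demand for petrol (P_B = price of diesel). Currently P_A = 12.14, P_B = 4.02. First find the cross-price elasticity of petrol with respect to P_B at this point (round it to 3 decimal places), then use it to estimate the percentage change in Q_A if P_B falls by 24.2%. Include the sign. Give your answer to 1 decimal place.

-1.9%

At P_A = 12.14, P_B = 4.02: Q_A = 243.34.
∂Q_A/∂P_B = 4.8.
ε = (∂Q_A/∂P_B)(P_B/Q_A) = 4.8000 × 4.02/243.34 ≈ 0.079.
%ΔQ_A ≈ ε × %ΔP_B = 0.079 × (-24.2%) = -1.9%.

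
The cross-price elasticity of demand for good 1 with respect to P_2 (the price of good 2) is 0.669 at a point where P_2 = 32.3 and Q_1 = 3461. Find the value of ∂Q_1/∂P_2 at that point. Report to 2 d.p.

71.68

ε = (∂Q_1/∂P_2)·(P_2/Q_1) ⇒ ∂Q_1/∂P_2 = ε·Q_1/P_2 = 0.669 × 3461/32.3 ≈ 71.68.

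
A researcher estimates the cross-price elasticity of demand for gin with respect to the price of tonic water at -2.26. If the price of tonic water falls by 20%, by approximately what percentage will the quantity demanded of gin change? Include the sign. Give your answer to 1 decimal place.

45.2%

%ΔQ ≈ ε × %ΔP of tonic water = -2.26 × (-20%) = 45.2%.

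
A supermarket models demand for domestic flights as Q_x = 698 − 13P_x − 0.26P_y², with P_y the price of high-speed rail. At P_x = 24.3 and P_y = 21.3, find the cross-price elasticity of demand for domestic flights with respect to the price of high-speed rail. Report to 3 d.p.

At P_x = 24.3 and P_y = 21.3: Q_x = 264.141.
∂Q_x/∂P_y = -0.52P_y = -0.52(21.3) = -11.0760.
ε = (∂Q_x/∂P_y)(P_y/Q_x) = -11.0760 × (21.3/264.141) ≈ -0.893.
ε < 0: complements.

-0.893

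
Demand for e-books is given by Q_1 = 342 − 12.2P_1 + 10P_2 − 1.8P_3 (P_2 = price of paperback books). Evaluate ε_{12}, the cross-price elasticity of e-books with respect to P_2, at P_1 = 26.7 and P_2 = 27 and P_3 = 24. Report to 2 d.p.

1.11

At P_1 = 26.7 and P_2 = 27 and P_3 = 24: Q_1 = 243.06.
∂Q_1/∂P_2 = 10.
ε = (∂Q_1/∂P_2)(P_2/Q_1) = 10 × (27/243.06) ≈ 1.11.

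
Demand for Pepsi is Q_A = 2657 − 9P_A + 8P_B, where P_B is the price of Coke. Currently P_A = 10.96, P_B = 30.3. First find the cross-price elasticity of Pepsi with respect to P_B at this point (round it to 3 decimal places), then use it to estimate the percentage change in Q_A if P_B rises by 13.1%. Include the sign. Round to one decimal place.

1.1%

At P_A = 10.96, P_B = 30.3: Q_A = 2800.76.
∂Q_A/∂P_B = 8.
ε = (∂Q_A/∂P_B)(P_B/Q_A) = 8.0000 × 30.3/2800.76 ≈ 0.087.
%ΔQ_A ≈ ε × %ΔP_B = 0.087 × (13.1%) = 1.1%.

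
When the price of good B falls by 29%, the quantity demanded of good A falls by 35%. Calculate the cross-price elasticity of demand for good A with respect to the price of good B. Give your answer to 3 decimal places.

1.207

ε = (%ΔQ of good A) / (%ΔP of good B) = (-35%) / (-29%) ≈ 1.207.
Positive cross-price elasticity: substitutes.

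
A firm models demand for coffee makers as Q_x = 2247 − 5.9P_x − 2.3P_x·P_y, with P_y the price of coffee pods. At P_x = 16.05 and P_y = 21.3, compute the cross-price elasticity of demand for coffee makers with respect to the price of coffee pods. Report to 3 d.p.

-0.576

At P_x = 16.05 and P_y = 21.3: Q_x = 1366.015.
∂Q_x/∂P_y = -2.3P_x = -2.3(16.05) = -36.9150.
ε = (∂Q_x/∂P_y)(P_y/Q_x) = -36.9150 × (21.3/1366.015) ≈ -0.576.
ε < 0: complements.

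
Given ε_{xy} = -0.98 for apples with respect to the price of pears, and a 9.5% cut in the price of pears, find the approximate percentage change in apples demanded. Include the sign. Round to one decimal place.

%ΔQ ≈ ε × %ΔP of pears = -0.98 × (-9.5%) = 9.3%.
Demand for apples rises by about 9.3%.

9.3%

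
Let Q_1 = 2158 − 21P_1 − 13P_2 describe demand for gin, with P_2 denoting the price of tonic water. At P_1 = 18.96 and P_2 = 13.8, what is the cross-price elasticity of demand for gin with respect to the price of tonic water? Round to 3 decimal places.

-0.114

At P_1 = 18.96 and P_2 = 13.8: Q_1 = 1580.44.
∂Q_1/∂P_2 = -13.
ε = (∂Q_1/∂P_2)(P_2/Q_1) = -13 × (13.8/1580.44) ≈ -0.114.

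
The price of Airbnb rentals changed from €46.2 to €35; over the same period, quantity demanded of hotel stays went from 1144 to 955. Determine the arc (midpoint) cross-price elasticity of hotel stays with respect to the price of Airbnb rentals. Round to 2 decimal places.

ΔQ_A = 955 − 1144 = -189; ΔP_B = 35 − 46.2 = -11.2.
Midpoints: Q̄_A = 1049.5, P̄_B = 40.60.
ε = (ΔQ_A/Q̄_A)/(ΔP_B/P̄_B) = (-189/1049.5)/(-11.2/40.60) ≈ 0.65.
ε > 0: hotel stays and Airbnb rentals are substitutes.

0.65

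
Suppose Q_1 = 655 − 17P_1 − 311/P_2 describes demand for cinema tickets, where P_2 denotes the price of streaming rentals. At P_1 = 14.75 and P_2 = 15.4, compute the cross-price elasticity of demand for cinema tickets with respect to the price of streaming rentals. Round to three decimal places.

0.053

At P_1 = 14.75 and P_2 = 15.4: Q_1 = 384.055.
∂Q_1/∂P_2 = 311/P_2² = 1.3114.
ε = (∂Q_1/∂P_2)(P_2/Q_1) = 1.3114 × (15.4/384.055) ≈ 0.053.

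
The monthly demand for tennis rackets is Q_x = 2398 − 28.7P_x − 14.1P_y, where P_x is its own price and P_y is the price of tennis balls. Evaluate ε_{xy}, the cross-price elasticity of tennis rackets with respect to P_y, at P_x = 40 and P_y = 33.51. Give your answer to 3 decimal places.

-0.608

At P_x = 40 and P_y = 33.51: Q_x = 777.509.
∂Q_x/∂P_y = -14.1.
ε = (∂Q_x/∂P_y)(P_y/Q_x) = -14.1 × (33.51/777.509) ≈ -0.608.
Since ε < 0, tennis rackets and tennis balls are complements.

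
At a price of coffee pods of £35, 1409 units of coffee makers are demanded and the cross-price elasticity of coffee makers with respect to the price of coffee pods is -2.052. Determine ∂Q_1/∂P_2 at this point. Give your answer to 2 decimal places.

-82.61

ε = (∂Q_1/∂P_2)·(P_2/Q_1) ⇒ ∂Q_1/∂P_2 = ε·Q_1/P_2 = -2.052 × 1409/35 ≈ -82.61.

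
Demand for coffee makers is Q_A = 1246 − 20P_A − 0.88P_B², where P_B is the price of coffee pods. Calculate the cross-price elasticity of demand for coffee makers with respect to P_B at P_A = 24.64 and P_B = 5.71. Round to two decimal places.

At P_A = 24.64 and P_B = 5.71: Q_A = 724.508.
∂Q_A/∂P_B = -1.76P_B = -1.76(5.71) = -10.0496.
ε = (∂Q_A/∂P_B)(P_B/Q_A) = -10.0496 × (5.71/724.508) ≈ -0.08.

-0.08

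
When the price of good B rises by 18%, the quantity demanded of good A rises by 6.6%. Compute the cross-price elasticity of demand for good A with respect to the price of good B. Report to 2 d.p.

0.37

ε = (%ΔQ of good A) / (%ΔP of good B) = (6.6%) / (18%) ≈ 0.37.
Positive cross-price elasticity: substitutes.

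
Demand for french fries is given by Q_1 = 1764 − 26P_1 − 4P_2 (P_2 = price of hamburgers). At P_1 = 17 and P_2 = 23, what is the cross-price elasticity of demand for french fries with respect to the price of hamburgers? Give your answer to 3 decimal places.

At P_1 = 17 and P_2 = 23: Q_1 = 1230.
∂Q_1/∂P_2 = -4.
ε = (∂Q_1/∂P_2)(P_2/Q_1) = -4 × (23/1230) ≈ -0.075.

-0.075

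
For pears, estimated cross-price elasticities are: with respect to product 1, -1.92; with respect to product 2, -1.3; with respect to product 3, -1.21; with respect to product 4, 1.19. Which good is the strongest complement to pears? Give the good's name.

Complements have ε < 0. The most negative value is -1.92 (product 1).

product 1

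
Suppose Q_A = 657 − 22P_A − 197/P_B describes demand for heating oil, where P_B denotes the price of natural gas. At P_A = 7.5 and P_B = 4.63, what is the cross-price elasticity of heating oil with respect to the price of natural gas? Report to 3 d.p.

At P_A = 7.5 and P_B = 4.63: Q_A = 449.451.
∂Q_A/∂P_B = 197/P_B² = 9.1898.
ε = (∂Q_A/∂P_B)(P_B/Q_A) = 9.1898 × (4.63/449.451) ≈ 0.095.
ε > 0: substitutes.

0.095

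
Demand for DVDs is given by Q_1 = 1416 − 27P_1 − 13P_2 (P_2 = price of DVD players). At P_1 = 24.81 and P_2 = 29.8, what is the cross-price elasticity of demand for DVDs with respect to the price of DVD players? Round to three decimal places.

-1.080

At P_1 = 24.81 and P_2 = 29.8: Q_1 = 358.73.
∂Q_1/∂P_2 = -13.
ε = (∂Q_1/∂P_2)(P_2/Q_1) = -13 × (29.8/358.73) ≈ -1.080.
Since ε < 0, DVDs and DVD players are complements.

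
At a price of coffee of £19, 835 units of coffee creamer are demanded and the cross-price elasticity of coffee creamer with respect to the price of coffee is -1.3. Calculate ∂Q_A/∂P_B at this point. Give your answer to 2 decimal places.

ε = (∂Q_A/∂P_B)·(P_B/Q_A) ⇒ ∂Q_A/∂P_B = ε·Q_A/P_B = -1.3 × 835/19 ≈ -57.13.

-57.13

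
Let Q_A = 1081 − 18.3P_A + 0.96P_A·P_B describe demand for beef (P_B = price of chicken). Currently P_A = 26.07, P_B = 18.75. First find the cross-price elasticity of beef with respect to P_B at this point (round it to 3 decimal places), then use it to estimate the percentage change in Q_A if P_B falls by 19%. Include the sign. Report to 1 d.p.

-8.3%

At P_A = 26.07, P_B = 18.75: Q_A = 1073.179.
∂Q_A/∂P_B = 0.96P_A = 25.0272.
ε = (∂Q_A/∂P_B)(P_B/Q_A) = 25.0272 × 18.75/1073.179 ≈ 0.437.
%ΔQ_A ≈ ε × %ΔP_B = 0.437 × (-19%) = -8.3%.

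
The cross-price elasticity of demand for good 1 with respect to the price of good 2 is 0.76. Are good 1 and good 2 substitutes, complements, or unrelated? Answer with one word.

ε = 0.76 > 0, so a higher price of good 2 raises demand for good 1: substitutes.

substitutes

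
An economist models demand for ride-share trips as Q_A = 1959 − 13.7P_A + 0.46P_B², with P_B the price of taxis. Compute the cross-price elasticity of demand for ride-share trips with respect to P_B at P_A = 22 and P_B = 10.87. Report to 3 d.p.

At P_A = 22 and P_B = 10.87: Q_A = 1711.952.
∂Q_A/∂P_B = 0.92P_B = 0.92(10.87) = 10.0004.
ε = (∂Q_A/∂P_B)(P_B/Q_A) = 10.0004 × (10.87/1711.952) ≈ 0.063.

0.063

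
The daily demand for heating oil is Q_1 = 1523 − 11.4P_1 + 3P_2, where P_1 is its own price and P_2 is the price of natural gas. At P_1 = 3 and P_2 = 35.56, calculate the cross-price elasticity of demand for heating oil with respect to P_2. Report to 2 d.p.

At P_1 = 3 and P_2 = 35.56: Q_1 = 1595.48.
∂Q_1/∂P_2 = 3.
ε = (∂Q_1/∂P_2)(P_2/Q_1) = 3 × (35.56/1595.48) ≈ 0.07.

0.07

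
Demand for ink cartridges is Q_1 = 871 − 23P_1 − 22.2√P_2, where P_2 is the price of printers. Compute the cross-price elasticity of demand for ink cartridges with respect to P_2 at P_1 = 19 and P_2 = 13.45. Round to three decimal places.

At P_1 = 19 and P_2 = 13.45: Q_1 = 352.583.
∂Q_1/∂P_2 = -22.2/(2√P_2) = -22.2/(2√13.45) = -3.0266.
ε = (∂Q_1/∂P_2)(P_2/Q_1) = -3.0266 × (13.45/352.583) ≈ -0.115.
ε < 0: complements.

-0.115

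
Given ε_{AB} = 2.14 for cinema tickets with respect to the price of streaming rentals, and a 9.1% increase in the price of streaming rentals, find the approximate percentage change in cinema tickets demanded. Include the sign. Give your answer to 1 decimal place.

19.5%

%ΔQ ≈ ε × %ΔP of streaming rentals = 2.14 × (9.1%) = 19.5%.
Demand for cinema tickets rises by about 19.5%.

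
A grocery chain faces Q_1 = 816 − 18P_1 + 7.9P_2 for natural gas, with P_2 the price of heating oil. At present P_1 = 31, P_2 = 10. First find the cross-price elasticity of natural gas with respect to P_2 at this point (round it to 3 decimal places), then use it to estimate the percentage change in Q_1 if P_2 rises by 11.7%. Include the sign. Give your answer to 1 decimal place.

At P_1 = 31, P_2 = 10: Q_1 = 337.
∂Q_1/∂P_2 = 7.9.
ε = (∂Q_1/∂P_2)(P_2/Q_1) = 7.9000 × 10/337 ≈ 0.234.
%ΔQ_1 ≈ ε × %ΔP_2 = 0.234 × (11.7%) = 2.7%.

2.7%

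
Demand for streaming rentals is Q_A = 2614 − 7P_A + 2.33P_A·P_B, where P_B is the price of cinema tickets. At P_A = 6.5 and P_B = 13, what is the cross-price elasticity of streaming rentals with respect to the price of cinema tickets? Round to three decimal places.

At P_A = 6.5 and P_B = 13: Q_A = 2765.385.
∂Q_A/∂P_B = 2.33P_A = 2.33(6.5) = 15.1450.
ε = (∂Q_A/∂P_B)(P_B/Q_A) = 15.1450 × (13/2765.385) ≈ 0.071.

0.071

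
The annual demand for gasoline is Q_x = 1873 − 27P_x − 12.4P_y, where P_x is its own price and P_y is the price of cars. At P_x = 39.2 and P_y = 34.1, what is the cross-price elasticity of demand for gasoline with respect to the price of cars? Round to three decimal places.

At P_x = 39.2 and P_y = 34.1: Q_x = 391.76.
∂Q_x/∂P_y = -12.4.
ε = (∂Q_x/∂P_y)(P_y/Q_x) = -12.4 × (34.1/391.76) ≈ -1.079.
Since ε < 0, gasoline and cars are complements.

-1.079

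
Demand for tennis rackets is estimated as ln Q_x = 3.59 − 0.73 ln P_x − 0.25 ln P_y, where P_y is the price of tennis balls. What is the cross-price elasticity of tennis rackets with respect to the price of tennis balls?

-0.25

In a log-linear (constant-elasticity) demand function, the coefficient on ln P_y is the cross-price elasticity.
ε = -0.25. Negative, so tennis rackets and tennis balls are complements.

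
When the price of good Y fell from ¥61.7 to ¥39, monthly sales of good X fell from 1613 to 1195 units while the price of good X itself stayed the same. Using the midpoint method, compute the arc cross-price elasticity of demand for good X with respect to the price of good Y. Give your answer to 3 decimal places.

ΔQ_X = 1195 − 1613 = -418; ΔP_Y = 39 − 61.7 = -22.7.
Midpoints: Q̄_X = 1404.0, P̄_Y = 50.35.
ε = (ΔQ_X/Q̄_X)/(ΔP_Y/P̄_Y) = (-418/1404.0)/(-22.7/50.35) ≈ 0.660.

0.660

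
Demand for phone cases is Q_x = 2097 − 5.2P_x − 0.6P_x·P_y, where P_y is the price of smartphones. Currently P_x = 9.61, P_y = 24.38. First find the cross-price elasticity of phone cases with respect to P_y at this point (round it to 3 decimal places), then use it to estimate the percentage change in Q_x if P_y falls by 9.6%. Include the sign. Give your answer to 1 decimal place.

At P_x = 9.61, P_y = 24.38: Q_x = 1906.453.
∂Q_x/∂P_y = -0.6P_x = -5.7660.
ε = (∂Q_x/∂P_y)(P_y/Q_x) = -5.7660 × 24.38/1906.453 ≈ -0.074.
%ΔQ_x ≈ ε × %ΔP_y = -0.074 × (-9.6%) = 0.7%.

0.7%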